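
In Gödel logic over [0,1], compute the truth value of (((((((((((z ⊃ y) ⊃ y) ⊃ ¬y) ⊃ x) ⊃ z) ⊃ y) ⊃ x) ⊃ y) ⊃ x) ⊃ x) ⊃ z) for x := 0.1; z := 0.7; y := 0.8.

0.70

(z ⊃ y): 0.7 ≤ 0.8, so result = 1
((z ⊃ y) ⊃ y): 1 > 0.8, so result = 0.8
¬y: Gödel ¬ of 0.8 = 0 (operand ≠ 0)
(((z ⊃ y) ⊃ y) ⊃ ¬y): 0.8 > 0, so result = 0
((((z ⊃ y) ⊃ y) ⊃ ¬y) ⊃ x): 0 ≤ 0.1, so result = 1
(((((z ⊃ y) ⊃ y) ⊃ ¬y) ⊃ x) ⊃ z): 1 > 0.7, so result = 0.7
((((((z ⊃ y) ⊃ y) ⊃ ¬y) ⊃ x) ⊃ z) ⊃ y): 0.7 ≤ 0.8, so result = 1
(((((((z ⊃ y) ⊃ y) ⊃ ¬y) ⊃ x) ⊃ z) ⊃ y) ⊃ x): 1 > 0.1, so result = 0.1
((((((((z ⊃ y) ⊃ y) ⊃ ¬y) ⊃ x) ⊃ z) ⊃ y) ⊃ x) ⊃ y): 0.1 ≤ 0.8, so result = 1
(((((((((z ⊃ y) ⊃ y) ⊃ ¬y) ⊃ x) ⊃ z) ⊃ y) ⊃ x) ⊃ y) ⊃ x): 1 > 0.1, so result = 0.1
((((((((((z ⊃ y) ⊃ y) ⊃ ¬y) ⊃ x) ⊃ z) ⊃ y) ⊃ x) ⊃ y) ⊃ x) ⊃ x): 0.1 ≤ 0.1, so result = 1
(((((((((((z ⊃ y) ⊃ y) ⊃ ¬y) ⊃ x) ⊃ z) ⊃ y) ⊃ x) ⊃ y) ⊃ x) ⊃ x) ⊃ z): 1 > 0.7, so result = 0.7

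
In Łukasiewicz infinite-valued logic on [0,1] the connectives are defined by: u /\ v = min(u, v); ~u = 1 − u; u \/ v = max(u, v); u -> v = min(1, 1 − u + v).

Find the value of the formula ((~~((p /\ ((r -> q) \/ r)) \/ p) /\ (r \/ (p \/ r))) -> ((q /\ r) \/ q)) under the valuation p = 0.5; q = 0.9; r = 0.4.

(r -> q): min(1, 1 − 0.4 + 0.9) = 1
((r -> q) \/ r) = max(1, 0.4) = 1
(p /\ ((r -> q) \/ r)) = min(0.5, 1) = 0.5
((p /\ ((r -> q) \/ r)) \/ p) = max(0.5, 0.5) = 0.5
~((p /\ ((r -> q) \/ r)) \/ p): Łukasiewicz ¬ gives 1 − 0.5 = 0.5
~~((p /\ ((r -> q) \/ r)) \/ p): Łukasiewicz ¬ gives 1 − 0.5 = 0.5
(p \/ r) = max(0.5, 0.4) = 0.5
(r \/ (p \/ r)) = max(0.4, 0.5) = 0.5
(~~((p /\ ((r -> q) \/ r)) \/ p) /\ (r \/ (p \/ r))) = min(0.5, 0.5) = 0.5
(q /\ r) = min(0.9, 0.4) = 0.4
((q /\ r) \/ q) = max(0.4, 0.9) = 0.9
((~~((p /\ ((r -> q) \/ r)) \/ p) /\ (r \/ (p \/ r))) -> ((q /\ r) \/ q)): min(1, 1 − 0.5 + 0.9) = 1

1.00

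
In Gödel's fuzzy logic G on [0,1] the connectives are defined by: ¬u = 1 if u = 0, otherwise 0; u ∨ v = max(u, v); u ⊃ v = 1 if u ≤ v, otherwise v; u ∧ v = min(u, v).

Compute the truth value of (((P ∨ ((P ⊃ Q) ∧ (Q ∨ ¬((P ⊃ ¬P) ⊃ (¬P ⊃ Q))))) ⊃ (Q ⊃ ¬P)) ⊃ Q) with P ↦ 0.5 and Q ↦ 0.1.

(P ⊃ Q): 0.5 > 0.1, so result = 0.1
¬P: Gödel ¬ of 0.5 = 0 (operand ≠ 0)
(P ⊃ ¬P): 0.5 > 0, so result = 0
¬P: Gödel ¬ of 0.5 = 0 (operand ≠ 0)
(¬P ⊃ Q): 0 ≤ 0.1, so result = 1
((P ⊃ ¬P) ⊃ (¬P ⊃ Q)): 0 ≤ 1, so result = 1
¬((P ⊃ ¬P) ⊃ (¬P ⊃ Q)): Gödel ¬ of 1 = 0 (operand ≠ 0)
(Q ∨ ¬((P ⊃ ¬P) ⊃ (¬P ⊃ Q))) = max(0.1, 0) = 0.1
((P ⊃ Q) ∧ (Q ∨ ¬((P ⊃ ¬P) ⊃ (¬P ⊃ Q)))) = min(0.1, 0.1) = 0.1
(P ∨ ((P ⊃ Q) ∧ (Q ∨ ¬((P ⊃ ¬P) ⊃ (¬P ⊃ Q))))) = max(0.5, 0.1) = 0.5
¬P: Gödel ¬ of 0.5 = 0 (operand ≠ 0)
(Q ⊃ ¬P): 0.1 > 0, so result = 0
((P ∨ ((P ⊃ Q) ∧ (Q ∨ ¬((P ⊃ ¬P) ⊃ (¬P ⊃ Q))))) ⊃ (Q ⊃ ¬P)): 0.5 > 0, so result = 0
(((P ∨ ((P ⊃ Q) ∧ (Q ∨ ¬((P ⊃ ¬P) ⊃ (¬P ⊃ Q))))) ⊃ (Q ⊃ ¬P)) ⊃ Q): 0 ≤ 0.1, so result = 1

1.00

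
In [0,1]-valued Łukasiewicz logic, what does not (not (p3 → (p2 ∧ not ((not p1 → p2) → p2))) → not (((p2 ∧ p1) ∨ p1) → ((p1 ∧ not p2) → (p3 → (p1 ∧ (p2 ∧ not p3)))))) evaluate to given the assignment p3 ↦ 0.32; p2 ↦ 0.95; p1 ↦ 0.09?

0.27

not p1: Łukasiewicz ¬ gives 1 − 0.09 = 0.91
(not p1 → p2): min(1, 1 − 0.91 + 0.95) = 1
((not p1 → p2) → p2): min(1, 1 − 1 + 0.95) = 0.95
not ((not p1 → p2) → p2): Łukasiewicz ¬ gives 1 − 0.95 = 0.05
(p2 ∧ not ((not p1 → p2) → p2)) = min(0.95, 0.05) = 0.05
(p3 → (p2 ∧ not ((not p1 → p2) → p2))): min(1, 1 − 0.32 + 0.05) = 0.73
not (p3 → (p2 ∧ not ((not p1 → p2) → p2))): Łukasiewicz ¬ gives 1 − 0.73 = 0.27
(p2 ∧ p1) = min(0.95, 0.09) = 0.09
((p2 ∧ p1) ∨ p1) = max(0.09, 0.09) = 0.09
not p2: Łukasiewicz ¬ gives 1 − 0.95 = 0.05
(p1 ∧ not p2) = min(0.09, 0.05) = 0.05
not p3: Łukasiewicz ¬ gives 1 − 0.32 = 0.68
(p2 ∧ not p3) = min(0.95, 0.68) = 0.68
(p1 ∧ (p2 ∧ not p3)) = min(0.09, 0.68) = 0.09
(p3 → (p1 ∧ (p2 ∧ not p3))): min(1, 1 − 0.32 + 0.09) = 0.77
((p1 ∧ not p2) → (p3 → (p1 ∧ (p2 ∧ not p3)))): min(1, 1 − 0.05 + 0.77) = 1
(((p2 ∧ p1) ∨ p1) → ((p1 ∧ not p2) → (p3 → (p1 ∧ (p2 ∧ not p3))))): min(1, 1 − 0.09 + 1) = 1
not (((p2 ∧ p1) ∨ p1) → ((p1 ∧ not p2) → (p3 → (p1 ∧ (p2 ∧ not p3))))): Łukasiewicz ¬ gives 1 − 1 = 0
(not (p3 → (p2 ∧ not ((not p1 → p2) → p2))) → not (((p2 ∧ p1) ∨ p1) → ((p1 ∧ not p2) → (p3 → (p1 ∧ (p2 ∧ not p3)))))): min(1, 1 − 0.27 + 0) = 0.73
not (not (p3 → (p2 ∧ not ((not p1 → p2) → p2))) → not (((p2 ∧ p1) ∨ p1) → ((p1 ∧ not p2) → (p3 → (p1 ∧ (p2 ∧ not p3)))))): Łukasiewicz ¬ gives 1 − 0.73 = 0.27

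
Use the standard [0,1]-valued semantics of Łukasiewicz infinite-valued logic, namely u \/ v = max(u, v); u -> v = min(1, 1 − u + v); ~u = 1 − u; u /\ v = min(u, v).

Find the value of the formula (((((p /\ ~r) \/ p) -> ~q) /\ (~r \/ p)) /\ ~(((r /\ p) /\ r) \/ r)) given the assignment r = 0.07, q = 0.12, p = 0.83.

0.93

~r: Łukasiewicz ¬ gives 1 − 0.07 = 0.93
(p /\ ~r) = min(0.83, 0.93) = 0.83
((p /\ ~r) \/ p) = max(0.83, 0.83) = 0.83
~q: Łukasiewicz ¬ gives 1 − 0.12 = 0.88
(((p /\ ~r) \/ p) -> ~q): min(1, 1 − 0.83 + 0.88) = 1
~r: Łukasiewicz ¬ gives 1 − 0.07 = 0.93
(~r \/ p) = max(0.93, 0.83) = 0.93
((((p /\ ~r) \/ p) -> ~q) /\ (~r \/ p)) = min(1, 0.93) = 0.93
(r /\ p) = min(0.07, 0.83) = 0.07
((r /\ p) /\ r) = min(0.07, 0.07) = 0.07
(((r /\ p) /\ r) \/ r) = max(0.07, 0.07) = 0.07
~(((r /\ p) /\ r) \/ r): Łukasiewicz ¬ gives 1 − 0.07 = 0.93
(((((p /\ ~r) \/ p) -> ~q) /\ (~r \/ p)) /\ ~(((r /\ p) /\ r) \/ r)) = min(0.93, 0.93) = 0.93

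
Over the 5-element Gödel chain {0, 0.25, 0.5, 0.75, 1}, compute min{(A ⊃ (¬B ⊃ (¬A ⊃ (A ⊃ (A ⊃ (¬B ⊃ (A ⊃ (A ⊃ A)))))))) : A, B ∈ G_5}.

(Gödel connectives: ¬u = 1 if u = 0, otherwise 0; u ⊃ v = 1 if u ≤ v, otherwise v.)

1.00

Every assignment gives 1. For instance at A = 0, B = 0:
  ¬B: Gödel ¬ of 0 = 1 (operand is 0)
  ¬A: Gödel ¬ of 0 = 1 (operand is 0)
  ¬B: Gödel ¬ of 0 = 1 (operand is 0)
  (A ⊃ A): 0 ≤ 0, so result = 1
  (A ⊃ (A ⊃ A)): 0 ≤ 1, so result = 1
  (¬B ⊃ (A ⊃ (A ⊃ A))): 1 ≤ 1, so result = 1
  (A ⊃ (¬B ⊃ (A ⊃ (A ⊃ A)))): 0 ≤ 1, so result = 1
  (A ⊃ (A ⊃ (¬B ⊃ (A ⊃ (A ⊃ A))))): 0 ≤ 1, so result = 1
  (¬A ⊃ (A ⊃ (A ⊃ (¬B ⊃ (A ⊃ (A ⊃ A)))))): 1 ≤ 1, so result = 1
  (¬B ⊃ (¬A ⊃ (A ⊃ (A ⊃ (¬B ⊃ (A ⊃ (A ⊃ A))))))): 1 ≤ 1, so result = 1
  (A ⊃ (¬B ⊃ (¬A ⊃ (A ⊃ (A ⊃ (¬B ⊃ (A ⊃ (A ⊃ A)))))))): 0 ≤ 1, so result = 1
All 25 assignments give value 1 — the formula is a G_5-tautology.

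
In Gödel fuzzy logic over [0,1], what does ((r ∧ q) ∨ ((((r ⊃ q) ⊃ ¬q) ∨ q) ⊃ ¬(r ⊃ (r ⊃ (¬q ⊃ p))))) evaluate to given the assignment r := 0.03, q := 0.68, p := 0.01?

0.03

(r ∧ q) = min(0.03, 0.68) = 0.03
(r ⊃ q): 0.03 ≤ 0.68, so result = 1
¬q: Gödel ¬ of 0.68 = 0 (operand ≠ 0)
((r ⊃ q) ⊃ ¬q): 1 > 0, so result = 0
(((r ⊃ q) ⊃ ¬q) ∨ q) = max(0, 0.68) = 0.68
¬q: Gödel ¬ of 0.68 = 0 (operand ≠ 0)
(¬q ⊃ p): 0 ≤ 0.01, so result = 1
(r ⊃ (¬q ⊃ p)): 0.03 ≤ 1, so result = 1
(r ⊃ (r ⊃ (¬q ⊃ p))): 0.03 ≤ 1, so result = 1
¬(r ⊃ (r ⊃ (¬q ⊃ p))): Gödel ¬ of 1 = 0 (operand ≠ 0)
((((r ⊃ q) ⊃ ¬q) ∨ q) ⊃ ¬(r ⊃ (r ⊃ (¬q ⊃ p)))): 0.68 > 0, so result = 0
((r ∧ q) ∨ ((((r ⊃ q) ⊃ ¬q) ∨ q) ⊃ ¬(r ⊃ (r ⊃ (¬q ⊃ p))))) = max(0.03, 0) = 0.03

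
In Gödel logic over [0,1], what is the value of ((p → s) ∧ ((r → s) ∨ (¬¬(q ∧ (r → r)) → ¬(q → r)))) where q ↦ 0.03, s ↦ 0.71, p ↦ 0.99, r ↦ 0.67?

0.71

(p → s): 0.99 > 0.71, so result = 0.71
(r → s): 0.67 ≤ 0.71, so result = 1
(r → r): 0.67 ≤ 0.67, so result = 1
(q ∧ (r → r)) = min(0.03, 1) = 0.03
¬(q ∧ (r → r)): Gödel ¬ of 0.03 = 0 (operand ≠ 0)
¬¬(q ∧ (r → r)): Gödel ¬ of 0 = 1 (operand is 0)
(q → r): 0.03 ≤ 0.67, so result = 1
¬(q → r): Gödel ¬ of 1 = 0 (operand ≠ 0)
(¬¬(q ∧ (r → r)) → ¬(q → r)): 1 > 0, so result = 0
((r → s) ∨ (¬¬(q ∧ (r → r)) → ¬(q → r))) = max(1, 0) = 1
((p → s) ∧ ((r → s) ∨ (¬¬(q ∧ (r → r)) → ¬(q → r)))) = min(0.71, 1) = 0.71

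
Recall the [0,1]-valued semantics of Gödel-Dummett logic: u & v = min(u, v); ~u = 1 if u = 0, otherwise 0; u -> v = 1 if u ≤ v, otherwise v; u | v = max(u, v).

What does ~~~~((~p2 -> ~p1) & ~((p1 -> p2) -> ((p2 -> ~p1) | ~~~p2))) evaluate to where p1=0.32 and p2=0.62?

1.00

~p2: Gödel ¬ of 0.62 = 0 (operand ≠ 0)
~p1: Gödel ¬ of 0.32 = 0 (operand ≠ 0)
(~p2 -> ~p1): 0 ≤ 0, so result = 1
(p1 -> p2): 0.32 ≤ 0.62, so result = 1
~p1: Gödel ¬ of 0.32 = 0 (operand ≠ 0)
(p2 -> ~p1): 0.62 > 0, so result = 0
~p2: Gödel ¬ of 0.62 = 0 (operand ≠ 0)
~~p2: Gödel ¬ of 0 = 1 (operand is 0)
~~~p2: Gödel ¬ of 1 = 0 (operand ≠ 0)
((p2 -> ~p1) | ~~~p2) = max(0, 0) = 0
((p1 -> p2) -> ((p2 -> ~p1) | ~~~p2)): 1 > 0, so result = 0
~((p1 -> p2) -> ((p2 -> ~p1) | ~~~p2)): Gödel ¬ of 0 = 1 (operand is 0)
((~p2 -> ~p1) & ~((p1 -> p2) -> ((p2 -> ~p1) | ~~~p2))) = min(1, 1) = 1
~((~p2 -> ~p1) & ~((p1 -> p2) -> ((p2 -> ~p1) | ~~~p2))): Gödel ¬ of 1 = 0 (operand ≠ 0)
~~((~p2 -> ~p1) & ~((p1 -> p2) -> ((p2 -> ~p1) | ~~~p2))): Gödel ¬ of 0 = 1 (operand is 0)
~~~((~p2 -> ~p1) & ~((p1 -> p2) -> ((p2 -> ~p1) | ~~~p2))): Gödel ¬ of 1 = 0 (operand ≠ 0)
~~~~((~p2 -> ~p1) & ~((p1 -> p2) -> ((p2 -> ~p1) | ~~~p2))): Gödel ¬ of 0 = 1 (operand is 0)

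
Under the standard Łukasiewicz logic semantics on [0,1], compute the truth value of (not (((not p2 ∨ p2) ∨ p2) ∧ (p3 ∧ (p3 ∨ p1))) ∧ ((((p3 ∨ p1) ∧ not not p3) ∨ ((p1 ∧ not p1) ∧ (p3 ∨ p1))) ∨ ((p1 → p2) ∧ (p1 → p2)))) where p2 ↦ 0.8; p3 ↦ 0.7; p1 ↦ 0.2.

not p2: Łukasiewicz ¬ gives 1 − 0.8 = 0.2
(not p2 ∨ p2) = max(0.2, 0.8) = 0.8
((not p2 ∨ p2) ∨ p2) = max(0.8, 0.8) = 0.8
(p3 ∨ p1) = max(0.7, 0.2) = 0.7
(p3 ∧ (p3 ∨ p1)) = min(0.7, 0.7) = 0.7
(((not p2 ∨ p2) ∨ p2) ∧ (p3 ∧ (p3 ∨ p1))) = min(0.8, 0.7) = 0.7
not (((not p2 ∨ p2) ∨ p2) ∧ (p3 ∧ (p3 ∨ p1))): Łukasiewicz ¬ gives 1 − 0.7 = 0.3
(p3 ∨ p1) = max(0.7, 0.2) = 0.7
not p3: Łukasiewicz ¬ gives 1 − 0.7 = 0.3
not not p3: Łukasiewicz ¬ gives 1 − 0.3 = 0.7
((p3 ∨ p1) ∧ not not p3) = min(0.7, 0.7) = 0.7
not p1: Łukasiewicz ¬ gives 1 − 0.2 = 0.8
(p1 ∧ not p1) = min(0.2, 0.8) = 0.2
(p3 ∨ p1) = max(0.7, 0.2) = 0.7
((p1 ∧ not p1) ∧ (p3 ∨ p1)) = min(0.2, 0.7) = 0.2
(((p3 ∨ p1) ∧ not not p3) ∨ ((p1 ∧ not p1) ∧ (p3 ∨ p1))) = max(0.7, 0.2) = 0.7
(p1 → p2): min(1, 1 − 0.2 + 0.8) = 1
(p1 → p2): min(1, 1 − 0.2 + 0.8) = 1
((p1 → p2) ∧ (p1 → p2)) = min(1, 1) = 1
((((p3 ∨ p1) ∧ not not p3) ∨ ((p1 ∧ not p1) ∧ (p3 ∨ p1))) ∨ ((p1 → p2) ∧ (p1 → p2))) = max(0.7, 1) = 1
(not (((not p2 ∨ p2) ∨ p2) ∧ (p3 ∧ (p3 ∨ p1))) ∧ ((((p3 ∨ p1) ∧ not not p3) ∨ ((p1 ∧ not p1) ∧ (p3 ∨ p1))) ∨ ((p1 → p2) ∧ (p1 → p2)))) = min(0.3, 1) = 0.3

0.30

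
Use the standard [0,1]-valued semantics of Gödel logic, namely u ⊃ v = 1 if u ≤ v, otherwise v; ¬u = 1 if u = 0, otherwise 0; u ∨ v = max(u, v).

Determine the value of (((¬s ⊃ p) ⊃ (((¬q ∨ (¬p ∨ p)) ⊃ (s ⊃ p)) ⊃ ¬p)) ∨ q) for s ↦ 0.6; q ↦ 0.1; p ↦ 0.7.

0.10

¬s: Gödel ¬ of 0.6 = 0 (operand ≠ 0)
(¬s ⊃ p): 0 ≤ 0.7, so result = 1
¬q: Gödel ¬ of 0.1 = 0 (operand ≠ 0)
¬p: Gödel ¬ of 0.7 = 0 (operand ≠ 0)
(¬p ∨ p) = max(0, 0.7) = 0.7
(¬q ∨ (¬p ∨ p)) = max(0, 0.7) = 0.7
(s ⊃ p): 0.6 ≤ 0.7, so result = 1
((¬q ∨ (¬p ∨ p)) ⊃ (s ⊃ p)): 0.7 ≤ 1, so result = 1
¬p: Gödel ¬ of 0.7 = 0 (operand ≠ 0)
(((¬q ∨ (¬p ∨ p)) ⊃ (s ⊃ p)) ⊃ ¬p): 1 > 0, so result = 0
((¬s ⊃ p) ⊃ (((¬q ∨ (¬p ∨ p)) ⊃ (s ⊃ p)) ⊃ ¬p)): 1 > 0, so result = 0
(((¬s ⊃ p) ⊃ (((¬q ∨ (¬p ∨ p)) ⊃ (s ⊃ p)) ⊃ ¬p)) ∨ q) = max(0, 0.1) = 0.1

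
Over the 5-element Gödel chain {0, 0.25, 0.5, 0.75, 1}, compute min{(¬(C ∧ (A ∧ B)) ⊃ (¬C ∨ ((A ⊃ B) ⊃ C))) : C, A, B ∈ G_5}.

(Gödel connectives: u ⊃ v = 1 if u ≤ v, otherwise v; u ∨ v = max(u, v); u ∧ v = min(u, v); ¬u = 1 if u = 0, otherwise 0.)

The minimum is attained at C = 0.25, A = 0, B = 0:
  (A ∧ B) = min(0, 0) = 0
  (C ∧ (A ∧ B)) = min(0.25, 0) = 0
  ¬(C ∧ (A ∧ B)): Gödel ¬ of 0 = 1 (operand is 0)
  ¬C: Gödel ¬ of 0.25 = 0 (operand ≠ 0)
  (A ⊃ B): 0 ≤ 0, so result = 1
  ((A ⊃ B) ⊃ C): 1 > 0.25, so result = 0.25
  (¬C ∨ ((A ⊃ B) ⊃ C)) = max(0, 0.25) = 0.25
  (¬(C ∧ (A ∧ B)) ⊃ (¬C ∨ ((A ⊃ B) ⊃ C))): 1 > 0.25, so result = 0.25
Checking all 125 assignments confirms none give a value below 0.25.

0.25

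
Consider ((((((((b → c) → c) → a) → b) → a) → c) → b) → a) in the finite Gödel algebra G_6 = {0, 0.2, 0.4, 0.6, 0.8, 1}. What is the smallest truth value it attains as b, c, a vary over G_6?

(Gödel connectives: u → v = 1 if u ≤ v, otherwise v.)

The minimum is attained at b = 0, c = 0, a = 0:
  (b → c): 0 ≤ 0, so result = 1
  ((b → c) → c): 1 > 0, so result = 0
  (((b → c) → c) → a): 0 ≤ 0, so result = 1
  ((((b → c) → c) → a) → b): 1 > 0, so result = 0
  (((((b → c) → c) → a) → b) → a): 0 ≤ 0, so result = 1
  ((((((b → c) → c) → a) → b) → a) → c): 1 > 0, so result = 0
  (((((((b → c) → c) → a) → b) → a) → c) → b): 0 ≤ 0, so result = 1
  ((((((((b → c) → c) → a) → b) → a) → c) → b) → a): 1 > 0, so result = 0
Checking all 216 assignments confirms none give a value below 0.00.

0.00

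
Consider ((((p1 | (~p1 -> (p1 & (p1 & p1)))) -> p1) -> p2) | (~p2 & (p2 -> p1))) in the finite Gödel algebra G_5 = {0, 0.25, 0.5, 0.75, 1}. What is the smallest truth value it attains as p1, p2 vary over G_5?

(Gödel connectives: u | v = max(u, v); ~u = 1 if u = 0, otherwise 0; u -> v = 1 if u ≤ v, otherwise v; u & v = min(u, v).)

The minimum is attained at p1 = 0, p2 = 0.25:
  ~p1: Gödel ¬ of 0 = 1 (operand is 0)
  (p1 & p1) = min(0, 0) = 0
  (p1 & (p1 & p1)) = min(0, 0) = 0
  (~p1 -> (p1 & (p1 & p1))): 1 > 0, so result = 0
  (p1 | (~p1 -> (p1 & (p1 & p1)))) = max(0, 0) = 0
  ((p1 | (~p1 -> (p1 & (p1 & p1)))) -> p1): 0 ≤ 0, so result = 1
  (((p1 | (~p1 -> (p1 & (p1 & p1)))) -> p1) -> p2): 1 > 0.25, so result = 0.25
  ~p2: Gödel ¬ of 0.25 = 0 (operand ≠ 0)
  (p2 -> p1): 0.25 > 0, so result = 0
  (~p2 & (p2 -> p1)) = min(0, 0) = 0
  ((((p1 | (~p1 -> (p1 & (p1 & p1)))) -> p1) -> p2) | (~p2 & (p2 -> p1))) = max(0.25, 0) = 0.25
Checking all 25 assignments confirms none give a value below 0.25.

0.25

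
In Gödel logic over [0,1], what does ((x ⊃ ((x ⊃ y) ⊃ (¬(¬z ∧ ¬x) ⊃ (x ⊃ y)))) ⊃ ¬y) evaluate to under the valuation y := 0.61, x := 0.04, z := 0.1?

(x ⊃ y): 0.04 ≤ 0.61, so result = 1
¬z: Gödel ¬ of 0.1 = 0 (operand ≠ 0)
¬x: Gödel ¬ of 0.04 = 0 (operand ≠ 0)
(¬z ∧ ¬x) = min(0, 0) = 0
¬(¬z ∧ ¬x): Gödel ¬ of 0 = 1 (operand is 0)
(x ⊃ y): 0.04 ≤ 0.61, so result = 1
(¬(¬z ∧ ¬x) ⊃ (x ⊃ y)): 1 ≤ 1, so result = 1
((x ⊃ y) ⊃ (¬(¬z ∧ ¬x) ⊃ (x ⊃ y))): 1 ≤ 1, so result = 1
(x ⊃ ((x ⊃ y) ⊃ (¬(¬z ∧ ¬x) ⊃ (x ⊃ y)))): 0.04 ≤ 1, so result = 1
¬y: Gödel ¬ of 0.61 = 0 (operand ≠ 0)
((x ⊃ ((x ⊃ y) ⊃ (¬(¬z ∧ ¬x) ⊃ (x ⊃ y)))) ⊃ ¬y): 1 > 0, so result = 0

0.00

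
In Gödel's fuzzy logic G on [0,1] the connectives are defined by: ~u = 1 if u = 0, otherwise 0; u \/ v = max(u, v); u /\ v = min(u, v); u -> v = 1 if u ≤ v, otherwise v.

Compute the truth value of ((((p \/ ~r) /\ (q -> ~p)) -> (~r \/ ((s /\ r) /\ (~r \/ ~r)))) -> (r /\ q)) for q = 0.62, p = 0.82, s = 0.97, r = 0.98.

0.62

~r: Gödel ¬ of 0.98 = 0 (operand ≠ 0)
(p \/ ~r) = max(0.82, 0) = 0.82
~p: Gödel ¬ of 0.82 = 0 (operand ≠ 0)
(q -> ~p): 0.62 > 0, so result = 0
((p \/ ~r) /\ (q -> ~p)) = min(0.82, 0) = 0
~r: Gödel ¬ of 0.98 = 0 (operand ≠ 0)
(s /\ r) = min(0.97, 0.98) = 0.97
~r: Gödel ¬ of 0.98 = 0 (operand ≠ 0)
~r: Gödel ¬ of 0.98 = 0 (operand ≠ 0)
(~r \/ ~r) = max(0, 0) = 0
((s /\ r) /\ (~r \/ ~r)) = min(0.97, 0) = 0
(~r \/ ((s /\ r) /\ (~r \/ ~r))) = max(0, 0) = 0
(((p \/ ~r) /\ (q -> ~p)) -> (~r \/ ((s /\ r) /\ (~r \/ ~r)))): 0 ≤ 0, so result = 1
(r /\ q) = min(0.98, 0.62) = 0.62
((((p \/ ~r) /\ (q -> ~p)) -> (~r \/ ((s /\ r) /\ (~r \/ ~r)))) -> (r /\ q)): 1 > 0.62, so result = 0.62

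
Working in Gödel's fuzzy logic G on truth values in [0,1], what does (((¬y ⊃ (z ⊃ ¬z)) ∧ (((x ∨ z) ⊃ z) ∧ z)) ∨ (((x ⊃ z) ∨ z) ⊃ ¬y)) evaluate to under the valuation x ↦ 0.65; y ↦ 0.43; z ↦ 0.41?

0.41

¬y: Gödel ¬ of 0.43 = 0 (operand ≠ 0)
¬z: Gödel ¬ of 0.41 = 0 (operand ≠ 0)
(z ⊃ ¬z): 0.41 > 0, so result = 0
(¬y ⊃ (z ⊃ ¬z)): 0 ≤ 0, so result = 1
(x ∨ z) = max(0.65, 0.41) = 0.65
((x ∨ z) ⊃ z): 0.65 > 0.41, so result = 0.41
(((x ∨ z) ⊃ z) ∧ z) = min(0.41, 0.41) = 0.41
((¬y ⊃ (z ⊃ ¬z)) ∧ (((x ∨ z) ⊃ z) ∧ z)) = min(1, 0.41) = 0.41
(x ⊃ z): 0.65 > 0.41, so result = 0.41
((x ⊃ z) ∨ z) = max(0.41, 0.41) = 0.41
¬y: Gödel ¬ of 0.43 = 0 (operand ≠ 0)
(((x ⊃ z) ∨ z) ⊃ ¬y): 0.41 > 0, so result = 0
(((¬y ⊃ (z ⊃ ¬z)) ∧ (((x ∨ z) ⊃ z) ∧ z)) ∨ (((x ⊃ z) ∨ z) ⊃ ¬y)) = max(0.41, 0) = 0.41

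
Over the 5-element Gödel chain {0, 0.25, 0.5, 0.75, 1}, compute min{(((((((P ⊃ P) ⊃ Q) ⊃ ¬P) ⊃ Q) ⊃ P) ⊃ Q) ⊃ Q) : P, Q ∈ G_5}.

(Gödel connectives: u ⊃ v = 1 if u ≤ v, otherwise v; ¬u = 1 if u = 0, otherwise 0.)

0.25

The minimum is attained at P = 0, Q = 0.25:
  (P ⊃ P): 0 ≤ 0, so result = 1
  ((P ⊃ P) ⊃ Q): 1 > 0.25, so result = 0.25
  ¬P: Gödel ¬ of 0 = 1 (operand is 0)
  (((P ⊃ P) ⊃ Q) ⊃ ¬P): 0.25 ≤ 1, so result = 1
  ((((P ⊃ P) ⊃ Q) ⊃ ¬P) ⊃ Q): 1 > 0.25, so result = 0.25
  (((((P ⊃ P) ⊃ Q) ⊃ ¬P) ⊃ Q) ⊃ P): 0.25 > 0, so result = 0
  ((((((P ⊃ P) ⊃ Q) ⊃ ¬P) ⊃ Q) ⊃ P) ⊃ Q): 0 ≤ 0.25, so result = 1
  (((((((P ⊃ P) ⊃ Q) ⊃ ¬P) ⊃ Q) ⊃ P) ⊃ Q) ⊃ Q): 1 > 0.25, so result = 0.25
Checking all 25 assignments confirms none give a value below 0.25.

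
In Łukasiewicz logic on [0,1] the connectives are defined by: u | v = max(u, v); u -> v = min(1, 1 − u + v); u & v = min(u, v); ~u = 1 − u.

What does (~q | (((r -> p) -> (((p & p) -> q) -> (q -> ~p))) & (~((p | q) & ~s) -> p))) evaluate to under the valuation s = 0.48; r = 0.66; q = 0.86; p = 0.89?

~q: Łukasiewicz ¬ gives 1 − 0.86 = 0.14
(r -> p): min(1, 1 − 0.66 + 0.89) = 1
(p & p) = min(0.89, 0.89) = 0.89
((p & p) -> q): min(1, 1 − 0.89 + 0.86) = 0.97
~p: Łukasiewicz ¬ gives 1 − 0.89 = 0.11
(q -> ~p): min(1, 1 − 0.86 + 0.11) = 0.25
(((p & p) -> q) -> (q -> ~p)): min(1, 1 − 0.97 + 0.25) = 0.28
((r -> p) -> (((p & p) -> q) -> (q -> ~p))): min(1, 1 − 1 + 0.28) = 0.28
(p | q) = max(0.89, 0.86) = 0.89
~s: Łukasiewicz ¬ gives 1 − 0.48 = 0.52
((p | q) & ~s) = min(0.89, 0.52) = 0.52
~((p | q) & ~s): Łukasiewicz ¬ gives 1 − 0.52 = 0.48
(~((p | q) & ~s) -> p): min(1, 1 − 0.48 + 0.89) = 1
(((r -> p) -> (((p & p) -> q) -> (q -> ~p))) & (~((p | q) & ~s) -> p)) = min(0.28, 1) = 0.28
(~q | (((r -> p) -> (((p & p) -> q) -> (q -> ~p))) & (~((p | q) & ~s) -> p))) = max(0.14, 0.28) = 0.28

0.28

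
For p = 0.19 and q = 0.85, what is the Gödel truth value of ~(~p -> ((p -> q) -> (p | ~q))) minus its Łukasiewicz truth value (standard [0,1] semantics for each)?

-0.62

Gödel evaluation:
  ~p: Gödel ¬ of 0.19 = 0 (operand ≠ 0)
  (p -> q): 0.19 ≤ 0.85, so result = 1
  ~q: Gödel ¬ of 0.85 = 0 (operand ≠ 0)
  (p | ~q) = max(0.19, 0) = 0.19
  ((p -> q) -> (p | ~q)): 1 > 0.19, so result = 0.19
  (~p -> ((p -> q) -> (p | ~q))): 0 ≤ 0.19, so result = 1
  ~(~p -> ((p -> q) -> (p | ~q))): Gödel ¬ of 1 = 0 (operand ≠ 0)
  Gödel value = 0
Łukasiewicz evaluation:
  ~p: Łukasiewicz ¬ gives 1 − 0.19 = 0.81
  (p -> q): min(1, 1 − 0.19 + 0.85) = 1
  ~q: Łukasiewicz ¬ gives 1 − 0.85 = 0.15
  (p | ~q) = max(0.19, 0.15) = 0.19
  ((p -> q) -> (p | ~q)): min(1, 1 − 1 + 0.19) = 0.19
  (~p -> ((p -> q) -> (p | ~q))): min(1, 1 − 0.81 + 0.19) = 0.38
  ~(~p -> ((p -> q) -> (p | ~q))): Łukasiewicz ¬ gives 1 − 0.38 = 0.62
  Łukasiewicz value = 0.62
Difference: 0 − 0.62 = -0.62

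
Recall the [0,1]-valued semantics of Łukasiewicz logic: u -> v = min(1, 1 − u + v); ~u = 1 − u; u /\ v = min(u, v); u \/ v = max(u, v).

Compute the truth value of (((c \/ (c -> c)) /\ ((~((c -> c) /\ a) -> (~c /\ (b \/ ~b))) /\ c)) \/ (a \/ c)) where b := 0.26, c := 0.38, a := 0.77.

0.77

(c -> c): min(1, 1 − 0.38 + 0.38) = 1
(c \/ (c -> c)) = max(0.38, 1) = 1
(c -> c): min(1, 1 − 0.38 + 0.38) = 1
((c -> c) /\ a) = min(1, 0.77) = 0.77
~((c -> c) /\ a): Łukasiewicz ¬ gives 1 − 0.77 = 0.23
~c: Łukasiewicz ¬ gives 1 − 0.38 = 0.62
~b: Łukasiewicz ¬ gives 1 − 0.26 = 0.74
(b \/ ~b) = max(0.26, 0.74) = 0.74
(~c /\ (b \/ ~b)) = min(0.62, 0.74) = 0.62
(~((c -> c) /\ a) -> (~c /\ (b \/ ~b))): min(1, 1 − 0.23 + 0.62) = 1
((~((c -> c) /\ a) -> (~c /\ (b \/ ~b))) /\ c) = min(1, 0.38) = 0.38
((c \/ (c -> c)) /\ ((~((c -> c) /\ a) -> (~c /\ (b \/ ~b))) /\ c)) = min(1, 0.38) = 0.38
(a \/ c) = max(0.77, 0.38) = 0.77
(((c \/ (c -> c)) /\ ((~((c -> c) /\ a) -> (~c /\ (b \/ ~b))) /\ c)) \/ (a \/ c)) = max(0.38, 0.77) = 0.77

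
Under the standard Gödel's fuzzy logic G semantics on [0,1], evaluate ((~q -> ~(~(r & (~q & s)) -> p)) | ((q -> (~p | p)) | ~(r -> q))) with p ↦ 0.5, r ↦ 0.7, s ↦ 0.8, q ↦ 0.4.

1.00

~q: Gödel ¬ of 0.4 = 0 (operand ≠ 0)
~q: Gödel ¬ of 0.4 = 0 (operand ≠ 0)
(~q & s) = min(0, 0.8) = 0
(r & (~q & s)) = min(0.7, 0) = 0
~(r & (~q & s)): Gödel ¬ of 0 = 1 (operand is 0)
(~(r & (~q & s)) -> p): 1 > 0.5, so result = 0.5
~(~(r & (~q & s)) -> p): Gödel ¬ of 0.5 = 0 (operand ≠ 0)
(~q -> ~(~(r & (~q & s)) -> p)): 0 ≤ 0, so result = 1
~p: Gödel ¬ of 0.5 = 0 (operand ≠ 0)
(~p | p) = max(0, 0.5) = 0.5
(q -> (~p | p)): 0.4 ≤ 0.5, so result = 1
(r -> q): 0.7 > 0.4, so result = 0.4
~(r -> q): Gödel ¬ of 0.4 = 0 (operand ≠ 0)
((q -> (~p | p)) | ~(r -> q)) = max(1, 0) = 1
((~q -> ~(~(r & (~q & s)) -> p)) | ((q -> (~p | p)) | ~(r -> q))) = max(1, 1) = 1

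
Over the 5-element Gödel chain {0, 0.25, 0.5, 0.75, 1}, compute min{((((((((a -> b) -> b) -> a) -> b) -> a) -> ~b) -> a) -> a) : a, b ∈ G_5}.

The minimum is attained at a = 0.25, b = 0.25:
  (a -> b): 0.25 ≤ 0.25, so result = 1
  ((a -> b) -> b): 1 > 0.25, so result = 0.25
  (((a -> b) -> b) -> a): 0.25 ≤ 0.25, so result = 1
  ((((a -> b) -> b) -> a) -> b): 1 > 0.25, so result = 0.25
  (((((a -> b) -> b) -> a) -> b) -> a): 0.25 ≤ 0.25, so result = 1
  ~b: Gödel ¬ of 0.25 = 0 (operand ≠ 0)
  ((((((a -> b) -> b) -> a) -> b) -> a) -> ~b): 1 > 0, so result = 0
  (((((((a -> b) -> b) -> a) -> b) -> a) -> ~b) -> a): 0 ≤ 0.25, so result = 1
  ((((((((a -> b) -> b) -> a) -> b) -> a) -> ~b) -> a) -> a): 1 > 0.25, so result = 0.25
Checking all 25 assignments confirms none give a value below 0.25.

0.25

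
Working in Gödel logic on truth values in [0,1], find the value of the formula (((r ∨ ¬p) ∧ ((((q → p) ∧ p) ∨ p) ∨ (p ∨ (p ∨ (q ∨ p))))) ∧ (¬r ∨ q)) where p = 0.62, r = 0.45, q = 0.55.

0.45

¬p: Gödel ¬ of 0.62 = 0 (operand ≠ 0)
(r ∨ ¬p) = max(0.45, 0) = 0.45
(q → p): 0.55 ≤ 0.62, so result = 1
((q → p) ∧ p) = min(1, 0.62) = 0.62
(((q → p) ∧ p) ∨ p) = max(0.62, 0.62) = 0.62
(q ∨ p) = max(0.55, 0.62) = 0.62
(p ∨ (q ∨ p)) = max(0.62, 0.62) = 0.62
(p ∨ (p ∨ (q ∨ p))) = max(0.62, 0.62) = 0.62
((((q → p) ∧ p) ∨ p) ∨ (p ∨ (p ∨ (q ∨ p)))) = max(0.62, 0.62) = 0.62
((r ∨ ¬p) ∧ ((((q → p) ∧ p) ∨ p) ∨ (p ∨ (p ∨ (q ∨ p))))) = min(0.45, 0.62) = 0.45
¬r: Gödel ¬ of 0.45 = 0 (operand ≠ 0)
(¬r ∨ q) = max(0, 0.55) = 0.55
(((r ∨ ¬p) ∧ ((((q → p) ∧ p) ∨ p) ∨ (p ∨ (p ∨ (q ∨ p))))) ∧ (¬r ∨ q)) = min(0.45, 0.55) = 0.45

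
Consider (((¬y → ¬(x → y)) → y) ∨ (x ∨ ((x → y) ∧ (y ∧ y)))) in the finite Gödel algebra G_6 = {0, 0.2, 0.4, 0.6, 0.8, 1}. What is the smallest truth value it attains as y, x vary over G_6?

0.20

The minimum is attained at y = 0, x = 0.2:
  ¬y: Gödel ¬ of 0 = 1 (operand is 0)
  (x → y): 0.2 > 0, so result = 0
  ¬(x → y): Gödel ¬ of 0 = 1 (operand is 0)
  (¬y → ¬(x → y)): 1 ≤ 1, so result = 1
  ((¬y → ¬(x → y)) → y): 1 > 0, so result = 0
  (x → y): 0.2 > 0, so result = 0
  (y ∧ y) = min(0, 0) = 0
  ((x → y) ∧ (y ∧ y)) = min(0, 0) = 0
  (x ∨ ((x → y) ∧ (y ∧ y))) = max(0.2, 0) = 0.2
  (((¬y → ¬(x → y)) → y) ∨ (x ∨ ((x → y) ∧ (y ∧ y)))) = max(0, 0.2) = 0.2
Checking all 36 assignments confirms none give a value below 0.20.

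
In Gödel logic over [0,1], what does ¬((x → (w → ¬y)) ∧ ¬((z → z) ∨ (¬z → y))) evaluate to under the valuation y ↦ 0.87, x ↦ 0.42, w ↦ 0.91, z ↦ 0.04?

1.00

¬y: Gödel ¬ of 0.87 = 0 (operand ≠ 0)
(w → ¬y): 0.91 > 0, so result = 0
(x → (w → ¬y)): 0.42 > 0, so result = 0
(z → z): 0.04 ≤ 0.04, so result = 1
¬z: Gödel ¬ of 0.04 = 0 (operand ≠ 0)
(¬z → y): 0 ≤ 0.87, so result = 1
((z → z) ∨ (¬z → y)) = max(1, 1) = 1
¬((z → z) ∨ (¬z → y)): Gödel ¬ of 1 = 0 (operand ≠ 0)
((x → (w → ¬y)) ∧ ¬((z → z) ∨ (¬z → y))) = min(0, 0) = 0
¬((x → (w → ¬y)) ∧ ¬((z → z) ∨ (¬z → y))): Gödel ¬ of 0 = 1 (operand is 0)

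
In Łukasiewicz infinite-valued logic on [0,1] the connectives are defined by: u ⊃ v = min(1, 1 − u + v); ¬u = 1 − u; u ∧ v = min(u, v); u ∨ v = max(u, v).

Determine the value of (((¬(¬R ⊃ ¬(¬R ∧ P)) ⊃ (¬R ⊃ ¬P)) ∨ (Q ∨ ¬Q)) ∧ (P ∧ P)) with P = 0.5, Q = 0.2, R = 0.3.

0.50

¬R: Łukasiewicz ¬ gives 1 − 0.3 = 0.7
¬R: Łukasiewicz ¬ gives 1 − 0.3 = 0.7
(¬R ∧ P) = min(0.7, 0.5) = 0.5
¬(¬R ∧ P): Łukasiewicz ¬ gives 1 − 0.5 = 0.5
(¬R ⊃ ¬(¬R ∧ P)): min(1, 1 − 0.7 + 0.5) = 0.8
¬(¬R ⊃ ¬(¬R ∧ P)): Łukasiewicz ¬ gives 1 − 0.8 = 0.2
¬R: Łukasiewicz ¬ gives 1 − 0.3 = 0.7
¬P: Łukasiewicz ¬ gives 1 − 0.5 = 0.5
(¬R ⊃ ¬P): min(1, 1 − 0.7 + 0.5) = 0.8
(¬(¬R ⊃ ¬(¬R ∧ P)) ⊃ (¬R ⊃ ¬P)): min(1, 1 − 0.2 + 0.8) = 1
¬Q: Łukasiewicz ¬ gives 1 − 0.2 = 0.8
(Q ∨ ¬Q) = max(0.2, 0.8) = 0.8
((¬(¬R ⊃ ¬(¬R ∧ P)) ⊃ (¬R ⊃ ¬P)) ∨ (Q ∨ ¬Q)) = max(1, 0.8) = 1
(P ∧ P) = min(0.5, 0.5) = 0.5
(((¬(¬R ⊃ ¬(¬R ∧ P)) ⊃ (¬R ⊃ ¬P)) ∨ (Q ∨ ¬Q)) ∧ (P ∧ P)) = min(1, 0.5) = 0.5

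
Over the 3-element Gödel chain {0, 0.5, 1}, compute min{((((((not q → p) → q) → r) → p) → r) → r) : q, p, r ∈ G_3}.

The minimum is attained at q = 0, p = 0, r = 0.5:
  not q: Gödel ¬ of 0 = 1 (operand is 0)
  (not q → p): 1 > 0, so result = 0
  ((not q → p) → q): 0 ≤ 0, so result = 1
  (((not q → p) → q) → r): 1 > 0.5, so result = 0.5
  ((((not q → p) → q) → r) → p): 0.5 > 0, so result = 0
  (((((not q → p) → q) → r) → p) → r): 0 ≤ 0.5, so result = 1
  ((((((not q → p) → q) → r) → p) → r) → r): 1 > 0.5, so result = 0.5
Checking all 27 assignments confirms none give a value below 0.50.

0.50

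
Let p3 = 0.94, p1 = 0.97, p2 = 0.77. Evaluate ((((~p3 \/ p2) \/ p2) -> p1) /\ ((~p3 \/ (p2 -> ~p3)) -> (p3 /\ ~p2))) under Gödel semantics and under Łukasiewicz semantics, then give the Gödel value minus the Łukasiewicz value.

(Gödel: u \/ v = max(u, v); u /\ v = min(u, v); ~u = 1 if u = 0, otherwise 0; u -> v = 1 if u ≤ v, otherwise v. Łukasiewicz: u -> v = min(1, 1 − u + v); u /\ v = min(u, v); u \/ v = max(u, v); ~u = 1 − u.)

0.06

Gödel evaluation:
  ~p3: Gödel ¬ of 0.94 = 0 (operand ≠ 0)
  (~p3 \/ p2) = max(0, 0.77) = 0.77
  ((~p3 \/ p2) \/ p2) = max(0.77, 0.77) = 0.77
  (((~p3 \/ p2) \/ p2) -> p1): 0.77 ≤ 0.97, so result = 1
  ~p3: Gödel ¬ of 0.94 = 0 (operand ≠ 0)
  ~p3: Gödel ¬ of 0.94 = 0 (operand ≠ 0)
  (p2 -> ~p3): 0.77 > 0, so result = 0
  (~p3 \/ (p2 -> ~p3)) = max(0, 0) = 0
  ~p2: Gödel ¬ of 0.77 = 0 (operand ≠ 0)
  (p3 /\ ~p2) = min(0.94, 0) = 0
  ((~p3 \/ (p2 -> ~p3)) -> (p3 /\ ~p2)): 0 ≤ 0, so result = 1
  ((((~p3 \/ p2) \/ p2) -> p1) /\ ((~p3 \/ (p2 -> ~p3)) -> (p3 /\ ~p2))) = min(1, 1) = 1
  Gödel value = 1
Łukasiewicz evaluation:
  ~p3: Łukasiewicz ¬ gives 1 − 0.94 = 0.06
  (~p3 \/ p2) = max(0.06, 0.77) = 0.77
  ((~p3 \/ p2) \/ p2) = max(0.77, 0.77) = 0.77
  (((~p3 \/ p2) \/ p2) -> p1): min(1, 1 − 0.77 + 0.97) = 1
  ~p3: Łukasiewicz ¬ gives 1 − 0.94 = 0.06
  ~p3: Łukasiewicz ¬ gives 1 − 0.94 = 0.06
  (p2 -> ~p3): min(1, 1 − 0.77 + 0.06) = 0.29
  (~p3 \/ (p2 -> ~p3)) = max(0.06, 0.29) = 0.29
  ~p2: Łukasiewicz ¬ gives 1 − 0.77 = 0.23
  (p3 /\ ~p2) = min(0.94, 0.23) = 0.23
  ((~p3 \/ (p2 -> ~p3)) -> (p3 /\ ~p2)): min(1, 1 − 0.29 + 0.23) = 0.94
  ((((~p3 \/ p2) \/ p2) -> p1) /\ ((~p3 \/ (p2 -> ~p3)) -> (p3 /\ ~p2))) = min(1, 0.94) = 0.94
  Łukasiewicz value = 0.94
Difference: 1 − 0.94 = 0.06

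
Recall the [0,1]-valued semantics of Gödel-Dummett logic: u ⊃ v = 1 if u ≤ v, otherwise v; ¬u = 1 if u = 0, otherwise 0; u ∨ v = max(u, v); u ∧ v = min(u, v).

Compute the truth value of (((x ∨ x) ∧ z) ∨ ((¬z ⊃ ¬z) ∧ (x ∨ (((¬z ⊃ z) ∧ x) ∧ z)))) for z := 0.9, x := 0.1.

(x ∨ x) = max(0.1, 0.1) = 0.1
((x ∨ x) ∧ z) = min(0.1, 0.9) = 0.1
¬z: Gödel ¬ of 0.9 = 0 (operand ≠ 0)
¬z: Gödel ¬ of 0.9 = 0 (operand ≠ 0)
(¬z ⊃ ¬z): 0 ≤ 0, so result = 1
¬z: Gödel ¬ of 0.9 = 0 (operand ≠ 0)
(¬z ⊃ z): 0 ≤ 0.9, so result = 1
((¬z ⊃ z) ∧ x) = min(1, 0.1) = 0.1
(((¬z ⊃ z) ∧ x) ∧ z) = min(0.1, 0.9) = 0.1
(x ∨ (((¬z ⊃ z) ∧ x) ∧ z)) = max(0.1, 0.1) = 0.1
((¬z ⊃ ¬z) ∧ (x ∨ (((¬z ⊃ z) ∧ x) ∧ z))) = min(1, 0.1) = 0.1
(((x ∨ x) ∧ z) ∨ ((¬z ⊃ ¬z) ∧ (x ∨ (((¬z ⊃ z) ∧ x) ∧ z)))) = max(0.1, 0.1) = 0.1

0.10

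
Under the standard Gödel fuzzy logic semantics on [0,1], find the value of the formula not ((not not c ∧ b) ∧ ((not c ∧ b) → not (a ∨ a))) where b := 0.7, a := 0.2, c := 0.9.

not c: Gödel ¬ of 0.9 = 0 (operand ≠ 0)
not not c: Gödel ¬ of 0 = 1 (operand is 0)
(not not c ∧ b) = min(1, 0.7) = 0.7
not c: Gödel ¬ of 0.9 = 0 (operand ≠ 0)
(not c ∧ b) = min(0, 0.7) = 0
(a ∨ a) = max(0.2, 0.2) = 0.2
not (a ∨ a): Gödel ¬ of 0.2 = 0 (operand ≠ 0)
((not c ∧ b) → not (a ∨ a)): 0 ≤ 0, so result = 1
((not not c ∧ b) ∧ ((not c ∧ b) → not (a ∨ a))) = min(0.7, 1) = 0.7
not ((not not c ∧ b) ∧ ((not c ∧ b) → not (a ∨ a))): Gödel ¬ of 0.7 = 0 (operand ≠ 0)

0.00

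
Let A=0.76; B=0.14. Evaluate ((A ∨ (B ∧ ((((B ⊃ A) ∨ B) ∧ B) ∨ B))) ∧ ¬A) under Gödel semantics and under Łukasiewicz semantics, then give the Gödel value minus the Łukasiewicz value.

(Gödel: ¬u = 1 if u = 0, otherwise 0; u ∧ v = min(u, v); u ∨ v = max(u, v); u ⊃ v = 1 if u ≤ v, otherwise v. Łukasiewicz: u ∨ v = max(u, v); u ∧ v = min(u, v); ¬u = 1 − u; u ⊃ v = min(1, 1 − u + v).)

Gödel evaluation:
  (B ⊃ A): 0.14 ≤ 0.76, so result = 1
  ((B ⊃ A) ∨ B) = max(1, 0.14) = 1
  (((B ⊃ A) ∨ B) ∧ B) = min(1, 0.14) = 0.14
  ((((B ⊃ A) ∨ B) ∧ B) ∨ B) = max(0.14, 0.14) = 0.14
  (B ∧ ((((B ⊃ A) ∨ B) ∧ B) ∨ B)) = min(0.14, 0.14) = 0.14
  (A ∨ (B ∧ ((((B ⊃ A) ∨ B) ∧ B) ∨ B))) = max(0.76, 0.14) = 0.76
  ¬A: Gödel ¬ of 0.76 = 0 (operand ≠ 0)
  ((A ∨ (B ∧ ((((B ⊃ A) ∨ B) ∧ B) ∨ B))) ∧ ¬A) = min(0.76, 0) = 0
  Gödel value = 0
Łukasiewicz evaluation:
  (B ⊃ A): min(1, 1 − 0.14 + 0.76) = 1
  ((B ⊃ A) ∨ B) = max(1, 0.14) = 1
  (((B ⊃ A) ∨ B) ∧ B) = min(1, 0.14) = 0.14
  ((((B ⊃ A) ∨ B) ∧ B) ∨ B) = max(0.14, 0.14) = 0.14
  (B ∧ ((((B ⊃ A) ∨ B) ∧ B) ∨ B)) = min(0.14, 0.14) = 0.14
  (A ∨ (B ∧ ((((B ⊃ A) ∨ B) ∧ B) ∨ B))) = max(0.76, 0.14) = 0.76
  ¬A: Łukasiewicz ¬ gives 1 − 0.76 = 0.24
  ((A ∨ (B ∧ ((((B ⊃ A) ∨ B) ∧ B) ∨ B))) ∧ ¬A) = min(0.76, 0.24) = 0.24
  Łukasiewicz value = 0.24
Difference: 0 − 0.24 = -0.24

-0.24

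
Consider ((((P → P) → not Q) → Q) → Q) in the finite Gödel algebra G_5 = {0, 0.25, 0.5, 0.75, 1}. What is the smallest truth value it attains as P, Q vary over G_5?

The minimum is attained at P = 0, Q = 0.25:
  (P → P): 0 ≤ 0, so result = 1
  not Q: Gödel ¬ of 0.25 = 0 (operand ≠ 0)
  ((P → P) → not Q): 1 > 0, so result = 0
  (((P → P) → not Q) → Q): 0 ≤ 0.25, so result = 1
  ((((P → P) → not Q) → Q) → Q): 1 > 0.25, so result = 0.25
Checking all 25 assignments confirms none give a value below 0.25.

0.25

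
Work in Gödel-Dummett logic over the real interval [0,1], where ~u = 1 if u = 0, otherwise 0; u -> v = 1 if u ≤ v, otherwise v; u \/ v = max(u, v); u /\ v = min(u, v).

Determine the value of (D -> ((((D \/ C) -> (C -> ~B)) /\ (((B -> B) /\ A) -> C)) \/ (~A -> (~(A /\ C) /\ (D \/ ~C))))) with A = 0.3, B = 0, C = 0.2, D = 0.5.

(D \/ C) = max(0.5, 0.2) = 0.5
~B: Gödel ¬ of 0 = 1 (operand is 0)
(C -> ~B): 0.2 ≤ 1, so result = 1
((D \/ C) -> (C -> ~B)): 0.5 ≤ 1, so result = 1
(B -> B): 0 ≤ 0, so result = 1
((B -> B) /\ A) = min(1, 0.3) = 0.3
(((B -> B) /\ A) -> C): 0.3 > 0.2, so result = 0.2
(((D \/ C) -> (C -> ~B)) /\ (((B -> B) /\ A) -> C)) = min(1, 0.2) = 0.2
~A: Gödel ¬ of 0.3 = 0 (operand ≠ 0)
(A /\ C) = min(0.3, 0.2) = 0.2
~(A /\ C): Gödel ¬ of 0.2 = 0 (operand ≠ 0)
~C: Gödel ¬ of 0.2 = 0 (operand ≠ 0)
(D \/ ~C) = max(0.5, 0) = 0.5
(~(A /\ C) /\ (D \/ ~C)) = min(0, 0.5) = 0
(~A -> (~(A /\ C) /\ (D \/ ~C))): 0 ≤ 0, so result = 1
((((D \/ C) -> (C -> ~B)) /\ (((B -> B) /\ A) -> C)) \/ (~A -> (~(A /\ C) /\ (D \/ ~C)))) = max(0.2, 1) = 1
(D -> ((((D \/ C) -> (C -> ~B)) /\ (((B -> B) /\ A) -> C)) \/ (~A -> (~(A /\ C) /\ (D \/ ~C))))): 0.5 ≤ 1, so result = 1

1.00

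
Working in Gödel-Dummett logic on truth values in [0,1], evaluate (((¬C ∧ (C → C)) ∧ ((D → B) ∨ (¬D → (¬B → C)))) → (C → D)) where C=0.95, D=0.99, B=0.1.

¬C: Gödel ¬ of 0.95 = 0 (operand ≠ 0)
(C → C): 0.95 ≤ 0.95, so result = 1
(¬C ∧ (C → C)) = min(0, 1) = 0
(D → B): 0.99 > 0.1, so result = 0.1
¬D: Gödel ¬ of 0.99 = 0 (operand ≠ 0)
¬B: Gödel ¬ of 0.1 = 0 (operand ≠ 0)
(¬B → C): 0 ≤ 0.95, so result = 1
(¬D → (¬B → C)): 0 ≤ 1, so result = 1
((D → B) ∨ (¬D → (¬B → C))) = max(0.1, 1) = 1
((¬C ∧ (C → C)) ∧ ((D → B) ∨ (¬D → (¬B → C)))) = min(0, 1) = 0
(C → D): 0.95 ≤ 0.99, so result = 1
(((¬C ∧ (C → C)) ∧ ((D → B) ∨ (¬D → (¬B → C)))) → (C → D)): 0 ≤ 1, so result = 1

1.00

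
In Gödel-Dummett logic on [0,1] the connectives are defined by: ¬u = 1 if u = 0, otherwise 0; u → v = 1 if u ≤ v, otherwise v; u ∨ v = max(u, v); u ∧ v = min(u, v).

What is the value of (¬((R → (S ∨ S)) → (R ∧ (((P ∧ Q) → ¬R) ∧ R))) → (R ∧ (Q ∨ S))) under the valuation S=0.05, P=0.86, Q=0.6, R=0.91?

(S ∨ S) = max(0.05, 0.05) = 0.05
(R → (S ∨ S)): 0.91 > 0.05, so result = 0.05
(P ∧ Q) = min(0.86, 0.6) = 0.6
¬R: Gödel ¬ of 0.91 = 0 (operand ≠ 0)
((P ∧ Q) → ¬R): 0.6 > 0, so result = 0
(((P ∧ Q) → ¬R) ∧ R) = min(0, 0.91) = 0
(R ∧ (((P ∧ Q) → ¬R) ∧ R)) = min(0.91, 0) = 0
((R → (S ∨ S)) → (R ∧ (((P ∧ Q) → ¬R) ∧ R))): 0.05 > 0, so result = 0
¬((R → (S ∨ S)) → (R ∧ (((P ∧ Q) → ¬R) ∧ R))): Gödel ¬ of 0 = 1 (operand is 0)
(Q ∨ S) = max(0.6, 0.05) = 0.6
(R ∧ (Q ∨ S)) = min(0.91, 0.6) = 0.6
(¬((R → (S ∨ S)) → (R ∧ (((P ∧ Q) → ¬R) ∧ R))) → (R ∧ (Q ∨ S))): 1 > 0.6, so result = 0.6

0.60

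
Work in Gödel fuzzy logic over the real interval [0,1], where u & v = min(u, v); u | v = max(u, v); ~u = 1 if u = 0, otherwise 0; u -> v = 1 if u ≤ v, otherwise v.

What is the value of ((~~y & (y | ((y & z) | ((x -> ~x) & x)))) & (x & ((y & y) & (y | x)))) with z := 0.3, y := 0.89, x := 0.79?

0.79

~y: Gödel ¬ of 0.89 = 0 (operand ≠ 0)
~~y: Gödel ¬ of 0 = 1 (operand is 0)
(y & z) = min(0.89, 0.3) = 0.3
~x: Gödel ¬ of 0.79 = 0 (operand ≠ 0)
(x -> ~x): 0.79 > 0, so result = 0
((x -> ~x) & x) = min(0, 0.79) = 0
((y & z) | ((x -> ~x) & x)) = max(0.3, 0) = 0.3
(y | ((y & z) | ((x -> ~x) & x))) = max(0.89, 0.3) = 0.89
(~~y & (y | ((y & z) | ((x -> ~x) & x)))) = min(1, 0.89) = 0.89
(y & y) = min(0.89, 0.89) = 0.89
(y | x) = max(0.89, 0.79) = 0.89
((y & y) & (y | x)) = min(0.89, 0.89) = 0.89
(x & ((y & y) & (y | x))) = min(0.79, 0.89) = 0.79
((~~y & (y | ((y & z) | ((x -> ~x) & x)))) & (x & ((y & y) & (y | x)))) = min(0.89, 0.79) = 0.79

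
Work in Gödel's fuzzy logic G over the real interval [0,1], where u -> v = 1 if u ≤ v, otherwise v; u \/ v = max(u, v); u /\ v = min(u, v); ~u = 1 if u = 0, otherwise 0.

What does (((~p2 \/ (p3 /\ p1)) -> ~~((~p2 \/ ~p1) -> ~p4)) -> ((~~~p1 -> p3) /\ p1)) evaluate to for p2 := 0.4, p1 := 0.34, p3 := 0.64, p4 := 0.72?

~p2: Gödel ¬ of 0.4 = 0 (operand ≠ 0)
(p3 /\ p1) = min(0.64, 0.34) = 0.34
(~p2 \/ (p3 /\ p1)) = max(0, 0.34) = 0.34
~p2: Gödel ¬ of 0.4 = 0 (operand ≠ 0)
~p1: Gödel ¬ of 0.34 = 0 (operand ≠ 0)
(~p2 \/ ~p1) = max(0, 0) = 0
~p4: Gödel ¬ of 0.72 = 0 (operand ≠ 0)
((~p2 \/ ~p1) -> ~p4): 0 ≤ 0, so result = 1
~((~p2 \/ ~p1) -> ~p4): Gödel ¬ of 1 = 0 (operand ≠ 0)
~~((~p2 \/ ~p1) -> ~p4): Gödel ¬ of 0 = 1 (operand is 0)
((~p2 \/ (p3 /\ p1)) -> ~~((~p2 \/ ~p1) -> ~p4)): 0.34 ≤ 1, so result = 1
~p1: Gödel ¬ of 0.34 = 0 (operand ≠ 0)
~~p1: Gödel ¬ of 0 = 1 (operand is 0)
~~~p1: Gödel ¬ of 1 = 0 (operand ≠ 0)
(~~~p1 -> p3): 0 ≤ 0.64, so result = 1
((~~~p1 -> p3) /\ p1) = min(1, 0.34) = 0.34
(((~p2 \/ (p3 /\ p1)) -> ~~((~p2 \/ ~p1) -> ~p4)) -> ((~~~p1 -> p3) /\ p1)): 1 > 0.34, so result = 0.34

0.34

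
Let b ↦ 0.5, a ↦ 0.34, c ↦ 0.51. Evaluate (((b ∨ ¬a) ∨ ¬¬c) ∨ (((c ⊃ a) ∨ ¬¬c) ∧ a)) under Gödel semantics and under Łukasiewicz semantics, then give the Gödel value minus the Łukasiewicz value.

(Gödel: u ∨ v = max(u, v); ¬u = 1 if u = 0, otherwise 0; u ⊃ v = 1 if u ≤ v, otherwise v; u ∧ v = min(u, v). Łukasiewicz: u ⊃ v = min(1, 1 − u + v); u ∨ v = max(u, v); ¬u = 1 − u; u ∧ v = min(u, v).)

Gödel evaluation:
  ¬a: Gödel ¬ of 0.34 = 0 (operand ≠ 0)
  (b ∨ ¬a) = max(0.5, 0) = 0.5
  ¬c: Gödel ¬ of 0.51 = 0 (operand ≠ 0)
  ¬¬c: Gödel ¬ of 0 = 1 (operand is 0)
  ((b ∨ ¬a) ∨ ¬¬c) = max(0.5, 1) = 1
  (c ⊃ a): 0.51 > 0.34, so result = 0.34
  ¬c: Gödel ¬ of 0.51 = 0 (operand ≠ 0)
  ¬¬c: Gödel ¬ of 0 = 1 (operand is 0)
  ((c ⊃ a) ∨ ¬¬c) = max(0.34, 1) = 1
  (((c ⊃ a) ∨ ¬¬c) ∧ a) = min(1, 0.34) = 0.34
  (((b ∨ ¬a) ∨ ¬¬c) ∨ (((c ⊃ a) ∨ ¬¬c) ∧ a)) = max(1, 0.34) = 1
  Gödel value = 1
Łukasiewicz evaluation:
  ¬a: Łukasiewicz ¬ gives 1 − 0.34 = 0.66
  (b ∨ ¬a) = max(0.5, 0.66) = 0.66
  ¬c: Łukasiewicz ¬ gives 1 − 0.51 = 0.49
  ¬¬c: Łukasiewicz ¬ gives 1 − 0.49 = 0.51
  ((b ∨ ¬a) ∨ ¬¬c) = max(0.66, 0.51) = 0.66
  (c ⊃ a): min(1, 1 − 0.51 + 0.34) = 0.83
  ¬c: Łukasiewicz ¬ gives 1 − 0.51 = 0.49
  ¬¬c: Łukasiewicz ¬ gives 1 − 0.49 = 0.51
  ((c ⊃ a) ∨ ¬¬c) = max(0.83, 0.51) = 0.83
  (((c ⊃ a) ∨ ¬¬c) ∧ a) = min(0.83, 0.34) = 0.34
  (((b ∨ ¬a) ∨ ¬¬c) ∨ (((c ⊃ a) ∨ ¬¬c) ∧ a)) = max(0.66, 0.34) = 0.66
  Łukasiewicz value = 0.66
Difference: 1 − 0.66 = 0.34

0.34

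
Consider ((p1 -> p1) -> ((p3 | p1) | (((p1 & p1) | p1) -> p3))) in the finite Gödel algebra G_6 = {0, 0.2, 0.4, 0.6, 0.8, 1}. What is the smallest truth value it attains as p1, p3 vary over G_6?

0.20

The minimum is attained at p1 = 0.2, p3 = 0:
  (p1 -> p1): 0.2 ≤ 0.2, so result = 1
  (p3 | p1) = max(0, 0.2) = 0.2
  (p1 & p1) = min(0.2, 0.2) = 0.2
  ((p1 & p1) | p1) = max(0.2, 0.2) = 0.2
  (((p1 & p1) | p1) -> p3): 0.2 > 0, so result = 0
  ((p3 | p1) | (((p1 & p1) | p1) -> p3)) = max(0.2, 0) = 0.2
  ((p1 -> p1) -> ((p3 | p1) | (((p1 & p1) | p1) -> p3))): 1 > 0.2, so result = 0.2
Checking all 36 assignments confirms none give a value below 0.20.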